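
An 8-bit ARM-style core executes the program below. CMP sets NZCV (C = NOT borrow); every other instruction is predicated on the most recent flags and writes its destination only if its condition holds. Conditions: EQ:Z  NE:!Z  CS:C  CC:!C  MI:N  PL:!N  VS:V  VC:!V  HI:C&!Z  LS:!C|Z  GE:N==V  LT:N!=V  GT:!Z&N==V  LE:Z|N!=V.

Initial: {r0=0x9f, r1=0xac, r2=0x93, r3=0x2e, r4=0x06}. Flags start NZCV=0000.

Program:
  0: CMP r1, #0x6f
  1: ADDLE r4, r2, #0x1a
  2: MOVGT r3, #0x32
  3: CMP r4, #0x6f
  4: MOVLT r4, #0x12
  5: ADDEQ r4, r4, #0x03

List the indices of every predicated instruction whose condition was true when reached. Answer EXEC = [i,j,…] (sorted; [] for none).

EXEC = [1,4]

[0] flags=0011 → (cmp)
[1] flags=0011 LE?T → r4=0xad
[2] flags=0011 GT?F → skip
[3] flags=0011 → (cmp)
[4] flags=0011 LT?T → r4=0x12
[5] flags=0011 EQ?F → skip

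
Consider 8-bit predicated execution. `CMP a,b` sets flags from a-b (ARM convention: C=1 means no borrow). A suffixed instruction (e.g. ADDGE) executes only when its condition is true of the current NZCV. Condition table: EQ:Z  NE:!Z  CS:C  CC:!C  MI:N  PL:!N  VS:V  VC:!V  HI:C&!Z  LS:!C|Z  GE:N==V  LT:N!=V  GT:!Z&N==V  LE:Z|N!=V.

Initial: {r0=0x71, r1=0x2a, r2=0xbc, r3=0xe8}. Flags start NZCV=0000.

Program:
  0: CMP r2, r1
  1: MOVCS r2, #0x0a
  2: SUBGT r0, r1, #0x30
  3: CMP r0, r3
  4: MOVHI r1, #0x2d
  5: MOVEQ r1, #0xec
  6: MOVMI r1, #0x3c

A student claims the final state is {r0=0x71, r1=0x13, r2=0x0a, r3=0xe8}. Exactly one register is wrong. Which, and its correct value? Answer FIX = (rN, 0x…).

FIX = (r1, 0x3c)

0: ✓ CMP  NZCV=1010
1: ✓ MOVCS  r2←0x0a
2: · SUBGT
3: ✓ CMP  NZCV=1001
4: · MOVHI
5: · MOVEQ
6: ✓ MOVMI  r1←0x3c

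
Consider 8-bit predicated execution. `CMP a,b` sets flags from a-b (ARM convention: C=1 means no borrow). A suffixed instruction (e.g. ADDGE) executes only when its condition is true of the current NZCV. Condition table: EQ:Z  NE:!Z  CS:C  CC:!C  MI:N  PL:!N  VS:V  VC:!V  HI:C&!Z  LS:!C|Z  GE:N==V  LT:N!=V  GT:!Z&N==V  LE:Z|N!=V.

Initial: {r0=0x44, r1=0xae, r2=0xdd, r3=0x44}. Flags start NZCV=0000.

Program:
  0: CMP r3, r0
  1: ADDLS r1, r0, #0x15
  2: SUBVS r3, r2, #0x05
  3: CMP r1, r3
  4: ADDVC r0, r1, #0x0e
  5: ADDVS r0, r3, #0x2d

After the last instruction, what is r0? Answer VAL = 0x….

[0] flags=0110 → (cmp)
[1] flags=0110 LS?T → r1=0x59
[2] flags=0110 VS?F → skip
[3] flags=0010 → (cmp)
[4] flags=0010 VC?T → r0=0x67
[5] flags=0010 VS?F → skip

VAL = 0x67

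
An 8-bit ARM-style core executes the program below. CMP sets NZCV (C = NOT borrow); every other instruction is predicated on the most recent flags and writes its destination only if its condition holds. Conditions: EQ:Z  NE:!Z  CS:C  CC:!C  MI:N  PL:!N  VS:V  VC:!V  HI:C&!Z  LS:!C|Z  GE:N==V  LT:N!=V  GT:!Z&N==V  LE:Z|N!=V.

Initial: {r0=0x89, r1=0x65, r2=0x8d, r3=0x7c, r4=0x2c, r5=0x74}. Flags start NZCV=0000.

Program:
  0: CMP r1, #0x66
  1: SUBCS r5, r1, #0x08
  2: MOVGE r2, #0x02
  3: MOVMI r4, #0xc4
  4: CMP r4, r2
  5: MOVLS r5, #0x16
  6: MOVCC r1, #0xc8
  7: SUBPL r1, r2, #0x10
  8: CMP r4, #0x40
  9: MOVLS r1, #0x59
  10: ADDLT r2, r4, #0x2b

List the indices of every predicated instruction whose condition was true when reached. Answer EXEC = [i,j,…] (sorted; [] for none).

0: ✓ CMP  NZCV=1000
1: · SUBCS
2: · MOVGE
3: ✓ MOVMI  r4←0xc4
4: ✓ CMP  NZCV=0010
5: · MOVLS
6: · MOVCC
7: ✓ SUBPL  r1←0x7d
8: ✓ CMP  NZCV=1010
9: · MOVLS
10: ✓ ADDLT  r2←0xef

EXEC = [3,7,10]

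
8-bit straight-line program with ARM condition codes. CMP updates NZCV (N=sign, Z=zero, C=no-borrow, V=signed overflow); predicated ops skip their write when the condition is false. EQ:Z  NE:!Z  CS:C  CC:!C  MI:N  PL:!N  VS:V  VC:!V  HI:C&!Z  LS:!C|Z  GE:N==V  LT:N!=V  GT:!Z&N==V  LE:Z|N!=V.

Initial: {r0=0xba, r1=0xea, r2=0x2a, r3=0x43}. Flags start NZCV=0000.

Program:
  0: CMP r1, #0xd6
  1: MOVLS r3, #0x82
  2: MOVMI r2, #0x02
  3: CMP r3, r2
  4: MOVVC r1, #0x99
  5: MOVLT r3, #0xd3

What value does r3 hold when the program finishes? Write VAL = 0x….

VAL = 0x43

0: ✓ CMP  NZCV=0010
1: · MOVLS
2: · MOVMI
3: ✓ CMP  NZCV=0010
4: ✓ MOVVC  r1←0x99
5: · MOVLT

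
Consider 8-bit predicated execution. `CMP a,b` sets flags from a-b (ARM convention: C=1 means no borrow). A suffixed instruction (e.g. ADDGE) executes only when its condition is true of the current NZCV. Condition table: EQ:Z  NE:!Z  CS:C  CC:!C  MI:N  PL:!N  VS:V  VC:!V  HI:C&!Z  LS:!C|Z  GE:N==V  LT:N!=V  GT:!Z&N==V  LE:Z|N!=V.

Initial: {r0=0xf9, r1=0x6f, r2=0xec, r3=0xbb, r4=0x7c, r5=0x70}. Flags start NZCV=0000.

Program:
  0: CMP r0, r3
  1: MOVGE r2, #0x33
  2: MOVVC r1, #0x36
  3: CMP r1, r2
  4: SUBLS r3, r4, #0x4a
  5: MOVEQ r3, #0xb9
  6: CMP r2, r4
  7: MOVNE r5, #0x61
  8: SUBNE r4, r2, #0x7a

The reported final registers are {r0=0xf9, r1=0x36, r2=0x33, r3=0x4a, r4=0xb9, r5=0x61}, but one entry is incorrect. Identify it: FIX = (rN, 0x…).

[0] flags=0010 → (cmp)
[1] flags=0010 GE?T → r2=0x33
[2] flags=0010 VC?T → r1=0x36
[3] flags=0010 → (cmp)
[4] flags=0010 LS?F → skip
[5] flags=0010 EQ?F → skip
[6] flags=1000 → (cmp)
[7] flags=1000 NE?T → r5=0x61
[8] flags=1000 NE?T → r4=0xb9

FIX = (r3, 0xbb)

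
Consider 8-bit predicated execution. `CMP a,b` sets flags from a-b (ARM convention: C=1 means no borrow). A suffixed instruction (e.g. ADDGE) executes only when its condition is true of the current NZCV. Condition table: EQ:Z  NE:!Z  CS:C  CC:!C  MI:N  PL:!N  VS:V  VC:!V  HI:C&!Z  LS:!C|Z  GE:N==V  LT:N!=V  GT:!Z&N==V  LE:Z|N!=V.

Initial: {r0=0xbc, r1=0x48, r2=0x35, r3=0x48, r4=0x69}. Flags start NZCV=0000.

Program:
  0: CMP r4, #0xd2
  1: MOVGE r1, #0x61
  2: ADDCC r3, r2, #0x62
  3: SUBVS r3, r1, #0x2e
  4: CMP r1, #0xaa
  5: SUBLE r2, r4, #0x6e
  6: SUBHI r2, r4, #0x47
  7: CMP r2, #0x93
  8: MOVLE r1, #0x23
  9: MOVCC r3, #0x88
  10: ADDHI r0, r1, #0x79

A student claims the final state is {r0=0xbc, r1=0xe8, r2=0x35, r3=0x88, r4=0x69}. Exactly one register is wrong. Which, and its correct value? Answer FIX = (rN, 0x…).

[0] flags=1001 → (cmp)
[1] flags=1001 GE?T → r1=0x61
[2] flags=1001 CC?T → r3=0x97
[3] flags=1001 VS?T → r3=0x33
[4] flags=1001 → (cmp)
[5] flags=1001 LE?F → skip
[6] flags=1001 HI?F → skip
[7] flags=1001 → (cmp)
[8] flags=1001 LE?F → skip
[9] flags=1001 CC?T → r3=0x88
[10] flags=1001 HI?F → skip

FIX = (r1, 0x61)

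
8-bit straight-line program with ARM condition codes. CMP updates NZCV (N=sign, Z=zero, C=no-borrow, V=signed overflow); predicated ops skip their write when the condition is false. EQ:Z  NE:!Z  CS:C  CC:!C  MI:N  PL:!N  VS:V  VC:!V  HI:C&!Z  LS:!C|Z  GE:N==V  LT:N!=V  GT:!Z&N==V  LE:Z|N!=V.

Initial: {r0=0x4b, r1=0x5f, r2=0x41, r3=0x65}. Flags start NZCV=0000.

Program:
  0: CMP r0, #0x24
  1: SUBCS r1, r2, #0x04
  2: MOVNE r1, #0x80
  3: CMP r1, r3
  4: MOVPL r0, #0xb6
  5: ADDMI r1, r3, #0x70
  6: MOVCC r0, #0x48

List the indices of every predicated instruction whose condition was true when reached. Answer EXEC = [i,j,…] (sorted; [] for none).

EXEC = [1,2,4]

0: ✓ CMP  NZCV=0010
1: ✓ SUBCS  r1←0x3d
2: ✓ MOVNE  r1←0x80
3: ✓ CMP  NZCV=0011
4: ✓ MOVPL  r0←0xb6
5: · ADDMI
6: · MOVCC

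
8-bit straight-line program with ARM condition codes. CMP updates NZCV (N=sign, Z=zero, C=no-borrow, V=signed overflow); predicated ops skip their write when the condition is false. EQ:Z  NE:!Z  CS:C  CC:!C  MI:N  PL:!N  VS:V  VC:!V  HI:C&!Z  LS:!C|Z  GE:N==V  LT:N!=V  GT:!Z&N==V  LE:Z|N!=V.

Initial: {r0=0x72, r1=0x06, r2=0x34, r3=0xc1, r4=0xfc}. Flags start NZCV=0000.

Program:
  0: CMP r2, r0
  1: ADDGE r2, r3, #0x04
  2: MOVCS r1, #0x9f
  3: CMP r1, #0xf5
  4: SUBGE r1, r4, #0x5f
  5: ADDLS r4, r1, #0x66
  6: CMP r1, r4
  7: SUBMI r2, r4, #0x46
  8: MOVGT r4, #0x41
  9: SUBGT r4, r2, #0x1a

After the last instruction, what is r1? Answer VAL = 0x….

VAL = 0x9d

0: ✓ CMP  NZCV=1000
1: · ADDGE
2: · MOVCS
3: ✓ CMP  NZCV=0000
4: ✓ SUBGE  r1←0x9d
5: ✓ ADDLS  r4←0x03
6: ✓ CMP  NZCV=1010
7: ✓ SUBMI  r2←0xbd
8: · MOVGT
9: · SUBGT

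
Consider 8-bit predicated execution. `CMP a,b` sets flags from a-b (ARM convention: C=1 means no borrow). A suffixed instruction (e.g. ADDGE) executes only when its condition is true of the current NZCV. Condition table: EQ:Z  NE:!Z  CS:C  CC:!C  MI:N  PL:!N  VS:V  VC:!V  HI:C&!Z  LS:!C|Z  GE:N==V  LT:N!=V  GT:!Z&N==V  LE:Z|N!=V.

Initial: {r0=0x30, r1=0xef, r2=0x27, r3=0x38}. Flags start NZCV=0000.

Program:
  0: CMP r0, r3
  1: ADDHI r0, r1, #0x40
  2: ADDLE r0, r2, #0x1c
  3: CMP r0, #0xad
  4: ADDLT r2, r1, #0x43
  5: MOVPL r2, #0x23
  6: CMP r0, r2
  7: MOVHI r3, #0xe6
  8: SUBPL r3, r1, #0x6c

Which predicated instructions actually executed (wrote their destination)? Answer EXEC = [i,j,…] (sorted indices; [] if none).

[0] flags=1000 → (cmp)
[1] flags=1000 HI?F → skip
[2] flags=1000 LE?T → r0=0x43
[3] flags=1001 → (cmp)
[4] flags=1001 LT?F → skip
[5] flags=1001 PL?F → skip
[6] flags=0010 → (cmp)
[7] flags=0010 HI?T → r3=0xe6
[8] flags=0010 PL?T → r3=0x83

EXEC = [2,7,8]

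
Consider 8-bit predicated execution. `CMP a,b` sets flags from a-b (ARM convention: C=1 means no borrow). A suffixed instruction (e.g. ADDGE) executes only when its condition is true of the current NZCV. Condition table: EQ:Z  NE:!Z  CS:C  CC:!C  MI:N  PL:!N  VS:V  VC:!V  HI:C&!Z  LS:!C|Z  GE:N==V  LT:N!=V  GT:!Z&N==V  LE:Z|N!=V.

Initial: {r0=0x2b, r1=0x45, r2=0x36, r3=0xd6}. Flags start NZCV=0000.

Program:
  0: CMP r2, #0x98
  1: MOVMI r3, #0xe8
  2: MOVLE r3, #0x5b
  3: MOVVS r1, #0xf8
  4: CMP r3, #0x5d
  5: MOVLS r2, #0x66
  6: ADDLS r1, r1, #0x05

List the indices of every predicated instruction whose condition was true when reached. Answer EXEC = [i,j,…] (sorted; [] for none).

EXEC = [1,3]

0: ✓ CMP  NZCV=1001
1: ✓ MOVMI  r3←0xe8
2: · MOVLE
3: ✓ MOVVS  r1←0xf8
4: ✓ CMP  NZCV=1010
5: · MOVLS
6: · ADDLS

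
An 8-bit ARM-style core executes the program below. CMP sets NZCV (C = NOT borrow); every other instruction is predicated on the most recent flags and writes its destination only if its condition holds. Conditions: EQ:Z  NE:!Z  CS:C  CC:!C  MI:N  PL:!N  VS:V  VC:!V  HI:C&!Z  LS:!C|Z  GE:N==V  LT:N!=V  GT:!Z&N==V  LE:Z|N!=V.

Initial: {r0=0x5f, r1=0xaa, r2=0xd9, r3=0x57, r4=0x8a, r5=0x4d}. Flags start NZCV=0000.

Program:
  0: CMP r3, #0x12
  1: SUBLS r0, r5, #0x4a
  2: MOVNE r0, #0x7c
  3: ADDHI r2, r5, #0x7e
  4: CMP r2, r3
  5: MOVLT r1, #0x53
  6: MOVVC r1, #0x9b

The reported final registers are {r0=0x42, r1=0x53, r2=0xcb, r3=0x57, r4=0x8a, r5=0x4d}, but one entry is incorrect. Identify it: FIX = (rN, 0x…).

FIX = (r0, 0x7c)

[0] flags=0010 → (cmp)
[1] flags=0010 LS?F → skip
[2] flags=0010 NE?T → r0=0x7c
[3] flags=0010 HI?T → r2=0xcb
[4] flags=0011 → (cmp)
[5] flags=0011 LT?T → r1=0x53
[6] flags=0011 VC?F → skip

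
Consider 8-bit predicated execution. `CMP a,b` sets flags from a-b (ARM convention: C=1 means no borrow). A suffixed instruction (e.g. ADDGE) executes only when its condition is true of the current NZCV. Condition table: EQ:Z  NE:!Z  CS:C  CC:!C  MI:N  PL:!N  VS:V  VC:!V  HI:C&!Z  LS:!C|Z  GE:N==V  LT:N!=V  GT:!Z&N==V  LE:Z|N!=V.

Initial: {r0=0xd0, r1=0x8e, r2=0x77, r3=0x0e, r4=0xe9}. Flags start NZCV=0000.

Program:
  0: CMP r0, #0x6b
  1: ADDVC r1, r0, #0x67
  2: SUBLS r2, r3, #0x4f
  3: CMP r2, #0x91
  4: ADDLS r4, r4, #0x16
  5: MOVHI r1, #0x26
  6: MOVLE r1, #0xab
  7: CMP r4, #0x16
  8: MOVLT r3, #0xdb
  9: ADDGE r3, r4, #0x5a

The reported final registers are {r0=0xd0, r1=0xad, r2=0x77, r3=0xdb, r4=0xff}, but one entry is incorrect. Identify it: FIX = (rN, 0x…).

0: ✓ CMP  NZCV=0011
1: · ADDVC
2: · SUBLS
3: ✓ CMP  NZCV=1001
4: ✓ ADDLS  r4←0xff
5: · MOVHI
6: · MOVLE
7: ✓ CMP  NZCV=1010
8: ✓ MOVLT  r3←0xdb
9: · ADDGE

FIX = (r1, 0x8e)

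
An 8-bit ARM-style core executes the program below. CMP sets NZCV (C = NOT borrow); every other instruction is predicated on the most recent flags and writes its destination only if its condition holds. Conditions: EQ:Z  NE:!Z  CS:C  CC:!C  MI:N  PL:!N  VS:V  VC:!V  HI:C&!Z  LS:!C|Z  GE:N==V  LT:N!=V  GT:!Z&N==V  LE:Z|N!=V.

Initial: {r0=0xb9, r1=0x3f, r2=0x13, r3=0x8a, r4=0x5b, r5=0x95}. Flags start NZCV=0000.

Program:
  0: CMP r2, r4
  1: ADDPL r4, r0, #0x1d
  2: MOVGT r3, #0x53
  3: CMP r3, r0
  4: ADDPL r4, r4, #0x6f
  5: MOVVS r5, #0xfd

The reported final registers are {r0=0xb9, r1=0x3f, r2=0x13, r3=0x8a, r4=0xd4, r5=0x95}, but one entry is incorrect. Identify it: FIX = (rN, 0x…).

FIX = (r4, 0x5b)

0: ✓ CMP  NZCV=1000
1: · ADDPL
2: · MOVGT
3: ✓ CMP  NZCV=1000
4: · ADDPL
5: · MOVVS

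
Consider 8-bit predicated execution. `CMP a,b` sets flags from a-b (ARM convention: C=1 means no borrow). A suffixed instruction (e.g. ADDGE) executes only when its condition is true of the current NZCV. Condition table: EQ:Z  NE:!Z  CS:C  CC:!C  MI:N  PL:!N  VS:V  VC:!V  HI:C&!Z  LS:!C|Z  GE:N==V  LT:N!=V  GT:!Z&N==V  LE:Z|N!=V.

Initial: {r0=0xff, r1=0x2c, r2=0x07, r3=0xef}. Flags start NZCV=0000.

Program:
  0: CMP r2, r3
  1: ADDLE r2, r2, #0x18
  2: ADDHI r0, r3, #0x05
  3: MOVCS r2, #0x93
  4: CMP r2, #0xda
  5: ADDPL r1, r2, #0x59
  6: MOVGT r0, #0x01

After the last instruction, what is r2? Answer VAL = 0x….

VAL = 0x07

0: ✓ CMP  NZCV=0000
1: · ADDLE
2: · ADDHI
3: · MOVCS
4: ✓ CMP  NZCV=0000
5: ✓ ADDPL  r1←0x60
6: ✓ MOVGT  r0←0x01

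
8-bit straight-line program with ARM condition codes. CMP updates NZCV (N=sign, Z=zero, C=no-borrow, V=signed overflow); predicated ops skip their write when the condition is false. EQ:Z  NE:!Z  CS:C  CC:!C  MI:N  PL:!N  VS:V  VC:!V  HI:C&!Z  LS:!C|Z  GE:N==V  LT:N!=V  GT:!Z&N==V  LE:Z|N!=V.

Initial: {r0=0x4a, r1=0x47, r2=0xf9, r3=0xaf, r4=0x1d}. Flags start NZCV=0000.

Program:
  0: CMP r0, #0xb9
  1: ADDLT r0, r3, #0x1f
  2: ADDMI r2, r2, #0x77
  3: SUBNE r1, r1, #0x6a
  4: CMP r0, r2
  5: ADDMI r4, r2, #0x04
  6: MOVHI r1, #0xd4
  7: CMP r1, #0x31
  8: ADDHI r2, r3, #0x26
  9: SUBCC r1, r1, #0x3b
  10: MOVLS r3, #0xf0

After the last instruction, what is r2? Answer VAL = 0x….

VAL = 0xd5

0: ✓ CMP  NZCV=1001
1: · ADDLT
2: ✓ ADDMI  r2←0x70
3: ✓ SUBNE  r1←0xdd
4: ✓ CMP  NZCV=1000
5: ✓ ADDMI  r4←0x74
6: · MOVHI
7: ✓ CMP  NZCV=1010
8: ✓ ADDHI  r2←0xd5
9: · SUBCC
10: · MOVLS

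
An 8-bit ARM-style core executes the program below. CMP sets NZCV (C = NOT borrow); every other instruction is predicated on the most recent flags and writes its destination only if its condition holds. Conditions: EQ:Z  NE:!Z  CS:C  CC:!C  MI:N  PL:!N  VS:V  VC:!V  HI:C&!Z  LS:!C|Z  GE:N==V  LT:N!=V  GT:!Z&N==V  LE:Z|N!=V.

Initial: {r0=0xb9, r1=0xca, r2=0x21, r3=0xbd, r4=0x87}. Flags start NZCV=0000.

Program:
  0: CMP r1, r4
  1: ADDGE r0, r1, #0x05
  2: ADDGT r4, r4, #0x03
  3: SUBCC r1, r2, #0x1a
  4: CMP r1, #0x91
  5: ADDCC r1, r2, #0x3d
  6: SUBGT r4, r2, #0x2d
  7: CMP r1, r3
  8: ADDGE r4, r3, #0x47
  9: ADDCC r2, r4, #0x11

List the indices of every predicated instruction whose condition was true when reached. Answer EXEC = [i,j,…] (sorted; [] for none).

EXEC = [1,2,6,8]

[0] flags=0010 → (cmp)
[1] flags=0010 GE?T → r0=0xcf
[2] flags=0010 GT?T → r4=0x8a
[3] flags=0010 CC?F → skip
[4] flags=0010 → (cmp)
[5] flags=0010 CC?F → skip
[6] flags=0010 GT?T → r4=0xf4
[7] flags=0010 → (cmp)
[8] flags=0010 GE?T → r4=0x04
[9] flags=0010 CC?F → skip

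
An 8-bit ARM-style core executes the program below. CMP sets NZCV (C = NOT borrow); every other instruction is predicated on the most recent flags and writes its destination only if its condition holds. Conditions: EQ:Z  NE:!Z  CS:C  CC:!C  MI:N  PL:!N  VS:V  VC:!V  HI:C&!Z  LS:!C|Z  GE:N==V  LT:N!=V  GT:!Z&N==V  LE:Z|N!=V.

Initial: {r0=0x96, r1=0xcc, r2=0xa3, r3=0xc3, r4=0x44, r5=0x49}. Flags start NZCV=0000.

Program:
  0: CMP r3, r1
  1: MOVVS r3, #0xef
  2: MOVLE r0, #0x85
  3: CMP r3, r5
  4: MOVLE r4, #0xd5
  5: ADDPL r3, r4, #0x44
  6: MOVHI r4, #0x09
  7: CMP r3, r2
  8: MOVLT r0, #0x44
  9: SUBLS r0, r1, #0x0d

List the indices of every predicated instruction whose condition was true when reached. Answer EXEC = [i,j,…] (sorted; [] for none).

0: ✓ CMP  NZCV=1000
1: · MOVVS
2: ✓ MOVLE  r0←0x85
3: ✓ CMP  NZCV=0011
4: ✓ MOVLE  r4←0xd5
5: ✓ ADDPL  r3←0x19
6: ✓ MOVHI  r4←0x09
7: ✓ CMP  NZCV=0000
8: · MOVLT
9: ✓ SUBLS  r0←0xbf

EXEC = [2,4,5,6,9]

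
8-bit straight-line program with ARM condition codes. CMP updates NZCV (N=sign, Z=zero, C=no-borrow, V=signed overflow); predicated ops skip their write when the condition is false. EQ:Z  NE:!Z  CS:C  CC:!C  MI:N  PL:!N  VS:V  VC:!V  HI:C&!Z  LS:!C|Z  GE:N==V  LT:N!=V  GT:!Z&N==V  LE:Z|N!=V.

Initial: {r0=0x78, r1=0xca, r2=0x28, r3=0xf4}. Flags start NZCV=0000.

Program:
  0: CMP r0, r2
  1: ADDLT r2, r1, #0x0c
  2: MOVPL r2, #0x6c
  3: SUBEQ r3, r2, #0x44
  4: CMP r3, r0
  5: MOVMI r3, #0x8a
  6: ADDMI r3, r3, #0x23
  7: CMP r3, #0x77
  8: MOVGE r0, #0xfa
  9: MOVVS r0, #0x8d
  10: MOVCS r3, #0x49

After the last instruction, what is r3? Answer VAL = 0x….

VAL = 0x49

[0] flags=0010 → (cmp)
[1] flags=0010 LT?F → skip
[2] flags=0010 PL?T → r2=0x6c
[3] flags=0010 EQ?F → skip
[4] flags=0011 → (cmp)
[5] flags=0011 MI?F → skip
[6] flags=0011 MI?F → skip
[7] flags=0011 → (cmp)
[8] flags=0011 GE?F → skip
[9] flags=0011 VS?T → r0=0x8d
[10] flags=0011 CS?T → r3=0x49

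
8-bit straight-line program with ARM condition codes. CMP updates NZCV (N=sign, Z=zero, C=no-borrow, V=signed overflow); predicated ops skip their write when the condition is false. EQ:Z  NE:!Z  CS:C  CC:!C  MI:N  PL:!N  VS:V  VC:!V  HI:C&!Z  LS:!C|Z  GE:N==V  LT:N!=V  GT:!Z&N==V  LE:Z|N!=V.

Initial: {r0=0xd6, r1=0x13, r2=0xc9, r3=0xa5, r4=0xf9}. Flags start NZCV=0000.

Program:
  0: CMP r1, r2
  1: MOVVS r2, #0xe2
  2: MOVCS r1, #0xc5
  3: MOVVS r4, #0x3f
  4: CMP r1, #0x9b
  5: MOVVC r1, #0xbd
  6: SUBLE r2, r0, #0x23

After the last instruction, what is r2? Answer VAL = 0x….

VAL = 0xc9

0: ✓ CMP  NZCV=0000
1: · MOVVS
2: · MOVCS
3: · MOVVS
4: ✓ CMP  NZCV=0000
5: ✓ MOVVC  r1←0xbd
6: · SUBLE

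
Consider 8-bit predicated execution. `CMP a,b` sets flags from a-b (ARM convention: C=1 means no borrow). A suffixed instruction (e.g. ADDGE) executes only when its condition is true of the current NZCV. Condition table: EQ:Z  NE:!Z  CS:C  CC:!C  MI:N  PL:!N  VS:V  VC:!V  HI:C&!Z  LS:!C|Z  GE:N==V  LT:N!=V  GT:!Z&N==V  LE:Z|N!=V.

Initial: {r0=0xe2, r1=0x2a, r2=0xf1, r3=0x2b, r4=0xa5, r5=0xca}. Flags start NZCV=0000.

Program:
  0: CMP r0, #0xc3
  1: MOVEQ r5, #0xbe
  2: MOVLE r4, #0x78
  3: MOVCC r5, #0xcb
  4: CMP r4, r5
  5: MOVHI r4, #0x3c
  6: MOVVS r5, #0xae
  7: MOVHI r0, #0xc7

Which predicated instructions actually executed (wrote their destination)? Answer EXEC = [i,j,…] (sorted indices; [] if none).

0: ✓ CMP  NZCV=0010
1: · MOVEQ
2: · MOVLE
3: · MOVCC
4: ✓ CMP  NZCV=1000
5: · MOVHI
6: · MOVVS
7: · MOVHI

EXEC = []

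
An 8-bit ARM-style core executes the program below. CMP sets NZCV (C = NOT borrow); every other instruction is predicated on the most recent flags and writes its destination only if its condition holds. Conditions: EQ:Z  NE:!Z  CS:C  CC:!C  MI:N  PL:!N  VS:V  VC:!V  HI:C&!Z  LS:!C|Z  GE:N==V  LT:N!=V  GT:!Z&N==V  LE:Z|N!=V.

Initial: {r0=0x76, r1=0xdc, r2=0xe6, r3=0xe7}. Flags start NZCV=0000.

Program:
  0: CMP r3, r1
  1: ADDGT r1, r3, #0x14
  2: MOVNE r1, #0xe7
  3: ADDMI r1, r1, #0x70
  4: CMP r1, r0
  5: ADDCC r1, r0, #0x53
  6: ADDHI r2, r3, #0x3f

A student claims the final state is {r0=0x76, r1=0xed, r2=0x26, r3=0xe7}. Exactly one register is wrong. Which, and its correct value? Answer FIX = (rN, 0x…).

0: ✓ CMP  NZCV=0010
1: ✓ ADDGT  r1←0xfb
2: ✓ MOVNE  r1←0xe7
3: · ADDMI
4: ✓ CMP  NZCV=0011
5: · ADDCC
6: ✓ ADDHI  r2←0x26

FIX = (r1, 0xe7)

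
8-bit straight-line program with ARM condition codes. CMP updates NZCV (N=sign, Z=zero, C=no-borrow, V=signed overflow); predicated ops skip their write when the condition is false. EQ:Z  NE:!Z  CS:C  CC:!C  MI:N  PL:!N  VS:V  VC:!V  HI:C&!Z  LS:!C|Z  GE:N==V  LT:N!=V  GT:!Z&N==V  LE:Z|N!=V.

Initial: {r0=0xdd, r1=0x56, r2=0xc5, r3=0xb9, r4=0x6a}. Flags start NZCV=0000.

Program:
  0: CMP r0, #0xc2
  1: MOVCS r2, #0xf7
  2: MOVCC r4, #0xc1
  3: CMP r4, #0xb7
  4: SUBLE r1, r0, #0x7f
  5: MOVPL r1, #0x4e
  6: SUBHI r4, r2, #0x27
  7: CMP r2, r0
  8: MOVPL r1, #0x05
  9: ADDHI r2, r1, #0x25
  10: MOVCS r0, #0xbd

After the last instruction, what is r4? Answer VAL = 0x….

VAL = 0x6a

[0] flags=0010 → (cmp)
[1] flags=0010 CS?T → r2=0xf7
[2] flags=0010 CC?F → skip
[3] flags=1001 → (cmp)
[4] flags=1001 LE?F → skip
[5] flags=1001 PL?F → skip
[6] flags=1001 HI?F → skip
[7] flags=0010 → (cmp)
[8] flags=0010 PL?T → r1=0x05
[9] flags=0010 HI?T → r2=0x2a
[10] flags=0010 CS?T → r0=0xbd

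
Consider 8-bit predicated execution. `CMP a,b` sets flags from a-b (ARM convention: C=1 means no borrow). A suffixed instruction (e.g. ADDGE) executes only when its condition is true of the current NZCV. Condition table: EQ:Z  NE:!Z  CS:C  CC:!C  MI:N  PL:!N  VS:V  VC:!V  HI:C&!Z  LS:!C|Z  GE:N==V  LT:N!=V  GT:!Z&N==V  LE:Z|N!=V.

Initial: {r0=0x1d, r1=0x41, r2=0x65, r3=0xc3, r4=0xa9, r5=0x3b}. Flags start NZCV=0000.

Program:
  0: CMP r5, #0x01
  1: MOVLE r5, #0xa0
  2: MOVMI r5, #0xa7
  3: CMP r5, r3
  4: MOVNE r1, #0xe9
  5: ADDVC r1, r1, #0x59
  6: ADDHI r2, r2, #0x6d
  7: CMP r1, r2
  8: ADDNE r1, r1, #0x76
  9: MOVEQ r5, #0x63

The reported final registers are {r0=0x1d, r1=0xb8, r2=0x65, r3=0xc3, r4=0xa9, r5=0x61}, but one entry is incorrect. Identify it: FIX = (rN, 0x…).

FIX = (r5, 0x3b)

0: ✓ CMP  NZCV=0010
1: · MOVLE
2: · MOVMI
3: ✓ CMP  NZCV=0000
4: ✓ MOVNE  r1←0xe9
5: ✓ ADDVC  r1←0x42
6: · ADDHI
7: ✓ CMP  NZCV=1000
8: ✓ ADDNE  r1←0xb8
9: · MOVEQ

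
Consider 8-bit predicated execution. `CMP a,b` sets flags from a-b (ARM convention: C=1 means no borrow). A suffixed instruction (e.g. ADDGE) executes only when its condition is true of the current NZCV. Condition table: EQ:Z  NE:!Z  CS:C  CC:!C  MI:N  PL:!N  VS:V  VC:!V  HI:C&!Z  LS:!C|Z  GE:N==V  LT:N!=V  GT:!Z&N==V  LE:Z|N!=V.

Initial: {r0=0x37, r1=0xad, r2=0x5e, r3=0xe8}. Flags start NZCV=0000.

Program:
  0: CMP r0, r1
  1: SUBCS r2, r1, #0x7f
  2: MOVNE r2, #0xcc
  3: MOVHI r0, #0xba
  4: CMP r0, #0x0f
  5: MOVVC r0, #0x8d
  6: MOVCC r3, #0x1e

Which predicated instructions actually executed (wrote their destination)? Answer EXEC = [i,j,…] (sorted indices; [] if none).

EXEC = [2,5]

[0] flags=1001 → (cmp)
[1] flags=1001 CS?F → skip
[2] flags=1001 NE?T → r2=0xcc
[3] flags=1001 HI?F → skip
[4] flags=0010 → (cmp)
[5] flags=0010 VC?T → r0=0x8d
[6] flags=0010 CC?F → skip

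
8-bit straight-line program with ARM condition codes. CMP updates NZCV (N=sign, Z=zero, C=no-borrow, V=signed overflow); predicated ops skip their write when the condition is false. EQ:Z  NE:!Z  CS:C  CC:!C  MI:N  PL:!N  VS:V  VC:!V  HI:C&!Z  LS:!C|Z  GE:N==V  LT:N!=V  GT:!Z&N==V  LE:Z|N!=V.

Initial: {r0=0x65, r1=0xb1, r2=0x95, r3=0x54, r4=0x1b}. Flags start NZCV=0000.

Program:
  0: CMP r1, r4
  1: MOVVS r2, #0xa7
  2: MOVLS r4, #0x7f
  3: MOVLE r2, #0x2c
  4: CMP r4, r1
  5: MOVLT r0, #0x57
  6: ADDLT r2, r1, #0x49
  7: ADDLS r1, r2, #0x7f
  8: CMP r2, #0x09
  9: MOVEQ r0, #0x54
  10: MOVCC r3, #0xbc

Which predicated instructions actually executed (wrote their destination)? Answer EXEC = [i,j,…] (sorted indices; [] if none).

EXEC = [3,7]

0: ✓ CMP  NZCV=1010
1: · MOVVS
2: · MOVLS
3: ✓ MOVLE  r2←0x2c
4: ✓ CMP  NZCV=0000
5: · MOVLT
6: · ADDLT
7: ✓ ADDLS  r1←0xab
8: ✓ CMP  NZCV=0010
9: · MOVEQ
10: · MOVCC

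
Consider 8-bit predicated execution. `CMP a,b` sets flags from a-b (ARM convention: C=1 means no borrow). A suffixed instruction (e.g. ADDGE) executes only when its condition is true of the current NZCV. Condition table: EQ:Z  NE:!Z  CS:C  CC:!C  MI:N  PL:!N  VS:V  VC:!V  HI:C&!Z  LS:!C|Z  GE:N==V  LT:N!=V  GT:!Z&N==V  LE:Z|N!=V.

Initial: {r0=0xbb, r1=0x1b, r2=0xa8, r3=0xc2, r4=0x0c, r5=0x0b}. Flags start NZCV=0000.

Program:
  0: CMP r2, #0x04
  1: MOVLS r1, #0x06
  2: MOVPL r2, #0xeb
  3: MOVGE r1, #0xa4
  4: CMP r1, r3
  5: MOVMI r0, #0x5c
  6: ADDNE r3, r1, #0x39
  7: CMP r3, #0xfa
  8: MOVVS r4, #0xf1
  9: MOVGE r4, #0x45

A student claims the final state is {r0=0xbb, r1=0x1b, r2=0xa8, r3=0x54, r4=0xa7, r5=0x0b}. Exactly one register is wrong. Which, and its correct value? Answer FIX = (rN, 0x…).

FIX = (r4, 0x45)

0: ✓ CMP  NZCV=1010
1: · MOVLS
2: · MOVPL
3: · MOVGE
4: ✓ CMP  NZCV=0000
5: · MOVMI
6: ✓ ADDNE  r3←0x54
7: ✓ CMP  NZCV=0000
8: · MOVVS
9: ✓ MOVGE  r4←0x45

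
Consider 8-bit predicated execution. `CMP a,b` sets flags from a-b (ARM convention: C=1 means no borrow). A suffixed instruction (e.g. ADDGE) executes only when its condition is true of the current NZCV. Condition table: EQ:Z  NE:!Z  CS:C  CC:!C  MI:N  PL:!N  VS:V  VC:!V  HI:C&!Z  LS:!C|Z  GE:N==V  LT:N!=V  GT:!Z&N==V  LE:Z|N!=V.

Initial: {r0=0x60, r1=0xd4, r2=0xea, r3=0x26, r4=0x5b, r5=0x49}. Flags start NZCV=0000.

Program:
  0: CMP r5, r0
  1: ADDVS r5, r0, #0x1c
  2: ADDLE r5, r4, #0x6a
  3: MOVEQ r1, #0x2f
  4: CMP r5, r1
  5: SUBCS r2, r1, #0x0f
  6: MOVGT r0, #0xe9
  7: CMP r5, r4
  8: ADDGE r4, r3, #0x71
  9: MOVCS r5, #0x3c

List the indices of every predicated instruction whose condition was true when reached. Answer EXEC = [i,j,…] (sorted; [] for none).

EXEC = [2,9]

0: ✓ CMP  NZCV=1000
1: · ADDVS
2: ✓ ADDLE  r5←0xc5
3: · MOVEQ
4: ✓ CMP  NZCV=1000
5: · SUBCS
6: · MOVGT
7: ✓ CMP  NZCV=0011
8: · ADDGE
9: ✓ MOVCS  r5←0x3c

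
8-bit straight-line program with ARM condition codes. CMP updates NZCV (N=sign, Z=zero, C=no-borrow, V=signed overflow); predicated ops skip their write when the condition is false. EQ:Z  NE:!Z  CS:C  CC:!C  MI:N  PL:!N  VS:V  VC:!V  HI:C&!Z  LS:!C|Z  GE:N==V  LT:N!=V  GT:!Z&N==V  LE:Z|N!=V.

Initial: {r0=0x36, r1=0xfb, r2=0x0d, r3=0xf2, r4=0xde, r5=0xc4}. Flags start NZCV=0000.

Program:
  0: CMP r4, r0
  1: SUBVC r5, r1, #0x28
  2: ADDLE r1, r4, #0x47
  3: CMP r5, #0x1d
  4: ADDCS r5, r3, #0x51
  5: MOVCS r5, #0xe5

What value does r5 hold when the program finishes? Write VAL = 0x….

0: ✓ CMP  NZCV=1010
1: ✓ SUBVC  r5←0xd3
2: ✓ ADDLE  r1←0x25
3: ✓ CMP  NZCV=1010
4: ✓ ADDCS  r5←0x43
5: ✓ MOVCS  r5←0xe5

VAL = 0xe5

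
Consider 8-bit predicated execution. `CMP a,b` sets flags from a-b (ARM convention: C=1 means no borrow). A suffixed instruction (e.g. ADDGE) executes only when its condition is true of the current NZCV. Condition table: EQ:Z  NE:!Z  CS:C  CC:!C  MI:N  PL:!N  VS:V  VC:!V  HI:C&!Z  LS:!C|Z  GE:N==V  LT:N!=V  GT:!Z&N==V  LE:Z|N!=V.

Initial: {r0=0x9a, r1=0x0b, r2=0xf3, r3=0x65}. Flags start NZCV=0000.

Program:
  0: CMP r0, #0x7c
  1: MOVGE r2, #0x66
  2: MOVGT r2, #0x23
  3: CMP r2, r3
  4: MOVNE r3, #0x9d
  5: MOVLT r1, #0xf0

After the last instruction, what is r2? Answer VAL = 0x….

[0] flags=0011 → (cmp)
[1] flags=0011 GE?F → skip
[2] flags=0011 GT?F → skip
[3] flags=1010 → (cmp)
[4] flags=1010 NE?T → r3=0x9d
[5] flags=1010 LT?T → r1=0xf0

VAL = 0xf3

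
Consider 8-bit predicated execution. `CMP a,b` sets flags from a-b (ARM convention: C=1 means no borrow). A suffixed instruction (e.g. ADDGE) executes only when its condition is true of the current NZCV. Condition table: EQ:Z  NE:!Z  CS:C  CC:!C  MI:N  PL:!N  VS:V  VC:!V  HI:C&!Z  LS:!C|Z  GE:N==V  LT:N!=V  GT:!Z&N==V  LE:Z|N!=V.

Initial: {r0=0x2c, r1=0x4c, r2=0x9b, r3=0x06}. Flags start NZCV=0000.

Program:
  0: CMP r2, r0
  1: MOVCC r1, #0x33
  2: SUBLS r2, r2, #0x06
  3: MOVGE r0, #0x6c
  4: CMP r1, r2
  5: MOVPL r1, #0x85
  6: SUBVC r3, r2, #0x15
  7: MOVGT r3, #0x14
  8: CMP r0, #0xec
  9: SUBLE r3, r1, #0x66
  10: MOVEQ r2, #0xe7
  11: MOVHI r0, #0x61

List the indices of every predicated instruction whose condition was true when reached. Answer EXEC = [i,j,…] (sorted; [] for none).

EXEC = [7]

[0] flags=0011 → (cmp)
[1] flags=0011 CC?F → skip
[2] flags=0011 LS?F → skip
[3] flags=0011 GE?F → skip
[4] flags=1001 → (cmp)
[5] flags=1001 PL?F → skip
[6] flags=1001 VC?F → skip
[7] flags=1001 GT?T → r3=0x14
[8] flags=0000 → (cmp)
[9] flags=0000 LE?F → skip
[10] flags=0000 EQ?F → skip
[11] flags=0000 HI?F → skip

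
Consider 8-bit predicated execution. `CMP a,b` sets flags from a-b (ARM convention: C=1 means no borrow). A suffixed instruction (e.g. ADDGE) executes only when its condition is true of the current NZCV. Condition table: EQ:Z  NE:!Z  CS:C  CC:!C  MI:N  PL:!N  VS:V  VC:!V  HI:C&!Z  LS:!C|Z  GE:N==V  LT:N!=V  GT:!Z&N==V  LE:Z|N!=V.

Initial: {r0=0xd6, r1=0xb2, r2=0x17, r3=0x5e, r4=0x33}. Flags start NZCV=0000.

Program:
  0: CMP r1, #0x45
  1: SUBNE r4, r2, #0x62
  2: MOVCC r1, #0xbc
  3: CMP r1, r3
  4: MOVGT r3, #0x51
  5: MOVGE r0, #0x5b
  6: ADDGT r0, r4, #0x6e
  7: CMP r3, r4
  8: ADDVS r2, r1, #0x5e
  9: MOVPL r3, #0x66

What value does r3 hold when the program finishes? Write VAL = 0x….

0: ✓ CMP  NZCV=0011
1: ✓ SUBNE  r4←0xb5
2: · MOVCC
3: ✓ CMP  NZCV=0011
4: · MOVGT
5: · MOVGE
6: · ADDGT
7: ✓ CMP  NZCV=1001
8: ✓ ADDVS  r2←0x10
9: · MOVPL

VAL = 0x5e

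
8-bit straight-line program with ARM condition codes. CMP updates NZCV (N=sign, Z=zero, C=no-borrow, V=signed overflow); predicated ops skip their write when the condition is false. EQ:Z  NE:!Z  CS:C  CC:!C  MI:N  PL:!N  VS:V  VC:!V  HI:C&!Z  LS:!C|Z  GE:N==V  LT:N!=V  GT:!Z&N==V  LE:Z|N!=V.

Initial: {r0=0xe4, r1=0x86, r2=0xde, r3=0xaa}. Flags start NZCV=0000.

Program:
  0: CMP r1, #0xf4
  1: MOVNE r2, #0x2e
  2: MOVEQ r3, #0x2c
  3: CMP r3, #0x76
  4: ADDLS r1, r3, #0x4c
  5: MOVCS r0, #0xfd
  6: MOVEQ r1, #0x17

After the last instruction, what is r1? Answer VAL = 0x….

[0] flags=1000 → (cmp)
[1] flags=1000 NE?T → r2=0x2e
[2] flags=1000 EQ?F → skip
[3] flags=0011 → (cmp)
[4] flags=0011 LS?F → skip
[5] flags=0011 CS?T → r0=0xfd
[6] flags=0011 EQ?F → skip

VAL = 0x86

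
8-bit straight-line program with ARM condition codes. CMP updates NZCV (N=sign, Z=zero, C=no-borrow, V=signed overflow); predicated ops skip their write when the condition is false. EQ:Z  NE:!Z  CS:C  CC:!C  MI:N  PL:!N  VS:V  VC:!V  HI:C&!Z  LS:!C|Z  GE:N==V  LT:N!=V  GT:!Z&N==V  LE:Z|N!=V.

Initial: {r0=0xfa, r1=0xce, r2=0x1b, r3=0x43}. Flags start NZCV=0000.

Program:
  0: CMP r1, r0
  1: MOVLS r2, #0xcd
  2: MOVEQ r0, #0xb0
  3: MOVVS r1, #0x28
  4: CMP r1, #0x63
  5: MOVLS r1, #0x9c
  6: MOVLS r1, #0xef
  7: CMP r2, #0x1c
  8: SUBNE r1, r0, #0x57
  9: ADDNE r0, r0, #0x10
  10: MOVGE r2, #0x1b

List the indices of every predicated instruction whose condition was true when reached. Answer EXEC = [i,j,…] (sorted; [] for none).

[0] flags=1000 → (cmp)
[1] flags=1000 LS?T → r2=0xcd
[2] flags=1000 EQ?F → skip
[3] flags=1000 VS?F → skip
[4] flags=0011 → (cmp)
[5] flags=0011 LS?F → skip
[6] flags=0011 LS?F → skip
[7] flags=1010 → (cmp)
[8] flags=1010 NE?T → r1=0xa3
[9] flags=1010 NE?T → r0=0x0a
[10] flags=1010 GE?F → skip

EXEC = [1,8,9]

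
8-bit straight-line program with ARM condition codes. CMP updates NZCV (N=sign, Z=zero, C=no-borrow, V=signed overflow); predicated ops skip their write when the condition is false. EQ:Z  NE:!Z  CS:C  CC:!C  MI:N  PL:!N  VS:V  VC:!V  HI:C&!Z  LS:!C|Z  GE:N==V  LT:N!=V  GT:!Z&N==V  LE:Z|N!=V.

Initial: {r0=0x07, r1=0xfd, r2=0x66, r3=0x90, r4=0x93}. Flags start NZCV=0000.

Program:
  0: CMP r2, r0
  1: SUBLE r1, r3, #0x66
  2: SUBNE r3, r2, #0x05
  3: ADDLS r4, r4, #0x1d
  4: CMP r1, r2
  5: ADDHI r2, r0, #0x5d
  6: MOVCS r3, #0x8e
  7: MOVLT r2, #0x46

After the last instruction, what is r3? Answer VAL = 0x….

VAL = 0x8e

0: ✓ CMP  NZCV=0010
1: · SUBLE
2: ✓ SUBNE  r3←0x61
3: · ADDLS
4: ✓ CMP  NZCV=1010
5: ✓ ADDHI  r2←0x64
6: ✓ MOVCS  r3←0x8e
7: ✓ MOVLT  r2←0x46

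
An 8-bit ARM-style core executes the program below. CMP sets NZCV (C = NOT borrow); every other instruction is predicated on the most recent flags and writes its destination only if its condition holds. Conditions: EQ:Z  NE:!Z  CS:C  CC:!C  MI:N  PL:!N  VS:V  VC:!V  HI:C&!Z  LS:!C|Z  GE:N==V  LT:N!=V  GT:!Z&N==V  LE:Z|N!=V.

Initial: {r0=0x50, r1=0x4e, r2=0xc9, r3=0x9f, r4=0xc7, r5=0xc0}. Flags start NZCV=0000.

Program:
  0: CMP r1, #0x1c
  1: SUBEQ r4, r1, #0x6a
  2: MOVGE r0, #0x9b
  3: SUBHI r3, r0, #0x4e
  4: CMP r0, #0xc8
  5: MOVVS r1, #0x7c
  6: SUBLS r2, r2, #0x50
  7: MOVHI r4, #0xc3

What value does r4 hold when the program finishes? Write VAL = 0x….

[0] flags=0010 → (cmp)
[1] flags=0010 EQ?F → skip
[2] flags=0010 GE?T → r0=0x9b
[3] flags=0010 HI?T → r3=0x4d
[4] flags=1000 → (cmp)
[5] flags=1000 VS?F → skip
[6] flags=1000 LS?T → r2=0x79
[7] flags=1000 HI?F → skip

VAL = 0xc7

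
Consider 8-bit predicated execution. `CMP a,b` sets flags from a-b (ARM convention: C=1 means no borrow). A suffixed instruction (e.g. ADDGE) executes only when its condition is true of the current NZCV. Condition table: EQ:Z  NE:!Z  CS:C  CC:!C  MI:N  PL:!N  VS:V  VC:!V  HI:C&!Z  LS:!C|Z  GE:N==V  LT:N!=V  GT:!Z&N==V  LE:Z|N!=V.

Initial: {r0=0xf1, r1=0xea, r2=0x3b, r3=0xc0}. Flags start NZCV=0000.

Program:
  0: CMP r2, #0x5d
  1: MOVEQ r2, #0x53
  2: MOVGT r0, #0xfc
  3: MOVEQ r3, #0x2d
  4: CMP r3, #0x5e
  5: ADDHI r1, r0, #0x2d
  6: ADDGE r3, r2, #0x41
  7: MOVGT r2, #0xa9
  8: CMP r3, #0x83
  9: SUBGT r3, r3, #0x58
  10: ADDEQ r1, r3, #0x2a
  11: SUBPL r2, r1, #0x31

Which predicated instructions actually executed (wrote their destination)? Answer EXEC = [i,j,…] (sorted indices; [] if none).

EXEC = [5,9,11]

0: ✓ CMP  NZCV=1000
1: · MOVEQ
2: · MOVGT
3: · MOVEQ
4: ✓ CMP  NZCV=0011
5: ✓ ADDHI  r1←0x1e
6: · ADDGE
7: · MOVGT
8: ✓ CMP  NZCV=0010
9: ✓ SUBGT  r3←0x68
10: · ADDEQ
11: ✓ SUBPL  r2←0xed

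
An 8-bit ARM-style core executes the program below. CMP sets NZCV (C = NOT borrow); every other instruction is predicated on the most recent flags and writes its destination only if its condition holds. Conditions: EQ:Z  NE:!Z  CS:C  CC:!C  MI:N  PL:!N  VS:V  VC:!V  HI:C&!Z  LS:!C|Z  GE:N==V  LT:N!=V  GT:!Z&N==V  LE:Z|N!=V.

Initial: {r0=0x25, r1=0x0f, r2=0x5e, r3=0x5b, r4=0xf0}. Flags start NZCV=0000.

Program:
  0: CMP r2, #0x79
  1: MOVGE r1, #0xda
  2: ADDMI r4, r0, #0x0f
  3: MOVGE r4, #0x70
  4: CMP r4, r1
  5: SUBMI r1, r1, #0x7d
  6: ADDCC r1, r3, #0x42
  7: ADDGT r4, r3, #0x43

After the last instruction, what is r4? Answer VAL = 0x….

VAL = 0x9e

[0] flags=1000 → (cmp)
[1] flags=1000 GE?F → skip
[2] flags=1000 MI?T → r4=0x34
[3] flags=1000 GE?F → skip
[4] flags=0010 → (cmp)
[5] flags=0010 MI?F → skip
[6] flags=0010 CC?F → skip
[7] flags=0010 GT?T → r4=0x9e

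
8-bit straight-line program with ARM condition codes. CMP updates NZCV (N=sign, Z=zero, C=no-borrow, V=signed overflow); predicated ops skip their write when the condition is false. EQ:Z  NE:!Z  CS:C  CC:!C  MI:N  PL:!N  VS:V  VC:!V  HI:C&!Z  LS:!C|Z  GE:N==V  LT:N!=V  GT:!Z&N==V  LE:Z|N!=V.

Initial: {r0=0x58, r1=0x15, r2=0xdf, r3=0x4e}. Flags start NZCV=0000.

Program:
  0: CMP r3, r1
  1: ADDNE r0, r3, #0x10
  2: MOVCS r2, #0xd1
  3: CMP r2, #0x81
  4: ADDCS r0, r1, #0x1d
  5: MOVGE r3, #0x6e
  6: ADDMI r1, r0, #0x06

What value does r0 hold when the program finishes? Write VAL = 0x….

[0] flags=0010 → (cmp)
[1] flags=0010 NE?T → r0=0x5e
[2] flags=0010 CS?T → r2=0xd1
[3] flags=0010 → (cmp)
[4] flags=0010 CS?T → r0=0x32
[5] flags=0010 GE?T → r3=0x6e
[6] flags=0010 MI?F → skip

VAL = 0x32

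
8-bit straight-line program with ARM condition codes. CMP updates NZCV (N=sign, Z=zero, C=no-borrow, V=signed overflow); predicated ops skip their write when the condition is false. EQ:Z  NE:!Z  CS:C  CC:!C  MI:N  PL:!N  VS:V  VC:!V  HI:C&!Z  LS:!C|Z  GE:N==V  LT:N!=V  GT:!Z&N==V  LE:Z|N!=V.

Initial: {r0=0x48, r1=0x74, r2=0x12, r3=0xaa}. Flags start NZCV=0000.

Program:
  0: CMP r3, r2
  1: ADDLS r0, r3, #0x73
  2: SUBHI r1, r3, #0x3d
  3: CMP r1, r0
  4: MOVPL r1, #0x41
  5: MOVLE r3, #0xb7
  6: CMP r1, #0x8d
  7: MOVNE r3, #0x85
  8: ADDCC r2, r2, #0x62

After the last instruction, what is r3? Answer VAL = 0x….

[0] flags=1010 → (cmp)
[1] flags=1010 LS?F → skip
[2] flags=1010 HI?T → r1=0x6d
[3] flags=0010 → (cmp)
[4] flags=0010 PL?T → r1=0x41
[5] flags=0010 LE?F → skip
[6] flags=1001 → (cmp)
[7] flags=1001 NE?T → r3=0x85
[8] flags=1001 CC?T → r2=0x74

VAL = 0x85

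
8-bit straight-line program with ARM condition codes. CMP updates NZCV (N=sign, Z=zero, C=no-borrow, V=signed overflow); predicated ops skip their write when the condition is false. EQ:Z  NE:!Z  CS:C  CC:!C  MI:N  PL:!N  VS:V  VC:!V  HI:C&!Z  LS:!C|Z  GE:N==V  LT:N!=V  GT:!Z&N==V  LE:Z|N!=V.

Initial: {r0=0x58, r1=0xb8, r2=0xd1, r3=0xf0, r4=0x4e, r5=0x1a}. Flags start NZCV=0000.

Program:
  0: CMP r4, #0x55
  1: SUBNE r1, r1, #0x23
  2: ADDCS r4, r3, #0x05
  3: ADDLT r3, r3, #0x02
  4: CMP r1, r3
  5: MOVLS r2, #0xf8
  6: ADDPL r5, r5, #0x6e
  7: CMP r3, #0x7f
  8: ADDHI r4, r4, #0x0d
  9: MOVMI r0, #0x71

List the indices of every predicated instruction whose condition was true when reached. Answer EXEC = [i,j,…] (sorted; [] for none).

0: ✓ CMP  NZCV=1000
1: ✓ SUBNE  r1←0x95
2: · ADDCS
3: ✓ ADDLT  r3←0xf2
4: ✓ CMP  NZCV=1000
5: ✓ MOVLS  r2←0xf8
6: · ADDPL
7: ✓ CMP  NZCV=0011
8: ✓ ADDHI  r4←0x5b
9: · MOVMI

EXEC = [1,3,5,8]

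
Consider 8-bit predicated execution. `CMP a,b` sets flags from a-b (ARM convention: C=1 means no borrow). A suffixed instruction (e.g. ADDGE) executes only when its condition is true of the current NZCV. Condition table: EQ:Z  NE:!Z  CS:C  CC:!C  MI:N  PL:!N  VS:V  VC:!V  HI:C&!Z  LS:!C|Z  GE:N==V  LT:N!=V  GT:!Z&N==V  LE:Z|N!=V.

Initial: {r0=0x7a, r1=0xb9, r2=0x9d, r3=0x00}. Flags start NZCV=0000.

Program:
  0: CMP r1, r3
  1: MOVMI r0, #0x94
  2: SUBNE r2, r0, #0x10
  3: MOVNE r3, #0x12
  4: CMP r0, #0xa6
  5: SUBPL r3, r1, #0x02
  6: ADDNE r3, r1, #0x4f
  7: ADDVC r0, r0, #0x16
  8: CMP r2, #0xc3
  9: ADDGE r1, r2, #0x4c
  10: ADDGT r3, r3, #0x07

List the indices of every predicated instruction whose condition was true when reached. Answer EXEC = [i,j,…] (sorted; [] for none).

[0] flags=1010 → (cmp)
[1] flags=1010 MI?T → r0=0x94
[2] flags=1010 NE?T → r2=0x84
[3] flags=1010 NE?T → r3=0x12
[4] flags=1000 → (cmp)
[5] flags=1000 PL?F → skip
[6] flags=1000 NE?T → r3=0x08
[7] flags=1000 VC?T → r0=0xaa
[8] flags=1000 → (cmp)
[9] flags=1000 GE?F → skip
[10] flags=1000 GT?F → skip

EXEC = [1,2,3,6,7]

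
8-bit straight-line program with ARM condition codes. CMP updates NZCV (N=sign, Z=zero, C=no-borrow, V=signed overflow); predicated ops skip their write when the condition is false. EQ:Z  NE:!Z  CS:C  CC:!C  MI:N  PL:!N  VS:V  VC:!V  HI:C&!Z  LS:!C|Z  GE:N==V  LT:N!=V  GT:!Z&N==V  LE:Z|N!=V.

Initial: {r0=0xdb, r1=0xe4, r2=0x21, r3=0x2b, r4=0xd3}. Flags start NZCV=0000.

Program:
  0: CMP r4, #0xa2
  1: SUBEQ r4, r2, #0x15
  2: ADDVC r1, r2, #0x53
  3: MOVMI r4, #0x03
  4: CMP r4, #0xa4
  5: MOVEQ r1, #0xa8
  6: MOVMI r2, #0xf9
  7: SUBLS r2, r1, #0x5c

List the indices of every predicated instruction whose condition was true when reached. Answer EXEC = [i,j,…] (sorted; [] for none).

EXEC = [2]

[0] flags=0010 → (cmp)
[1] flags=0010 EQ?F → skip
[2] flags=0010 VC?T → r1=0x74
[3] flags=0010 MI?F → skip
[4] flags=0010 → (cmp)
[5] flags=0010 EQ?F → skip
[6] flags=0010 MI?F → skip
[7] flags=0010 LS?F → skip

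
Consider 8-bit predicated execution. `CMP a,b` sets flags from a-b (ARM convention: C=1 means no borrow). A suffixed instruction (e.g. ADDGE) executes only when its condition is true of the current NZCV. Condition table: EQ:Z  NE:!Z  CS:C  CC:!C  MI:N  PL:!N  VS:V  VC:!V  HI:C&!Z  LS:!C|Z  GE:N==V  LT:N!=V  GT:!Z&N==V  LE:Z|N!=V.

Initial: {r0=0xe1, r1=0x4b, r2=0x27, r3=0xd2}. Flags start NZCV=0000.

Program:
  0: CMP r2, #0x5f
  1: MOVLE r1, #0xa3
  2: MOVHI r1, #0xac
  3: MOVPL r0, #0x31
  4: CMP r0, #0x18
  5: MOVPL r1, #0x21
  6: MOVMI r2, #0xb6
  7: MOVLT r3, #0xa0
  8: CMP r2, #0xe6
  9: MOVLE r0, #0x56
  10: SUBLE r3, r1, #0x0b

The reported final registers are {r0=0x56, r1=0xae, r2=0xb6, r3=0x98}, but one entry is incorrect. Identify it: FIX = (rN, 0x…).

FIX = (r1, 0xa3)

0: ✓ CMP  NZCV=1000
1: ✓ MOVLE  r1←0xa3
2: · MOVHI
3: · MOVPL
4: ✓ CMP  NZCV=1010
5: · MOVPL
6: ✓ MOVMI  r2←0xb6
7: ✓ MOVLT  r3←0xa0
8: ✓ CMP  NZCV=1000
9: ✓ MOVLE  r0←0x56
10: ✓ SUBLE  r3←0x98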